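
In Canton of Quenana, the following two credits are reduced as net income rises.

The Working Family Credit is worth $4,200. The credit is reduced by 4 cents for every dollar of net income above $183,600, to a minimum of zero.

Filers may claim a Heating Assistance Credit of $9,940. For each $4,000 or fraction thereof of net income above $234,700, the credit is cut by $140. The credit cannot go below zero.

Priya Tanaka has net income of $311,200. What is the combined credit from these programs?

Working Family Credit: 4% of the $127,600 excess over $183,600 is $5,104 ≥ base, so the credit is $0.
Heating Assistance Credit: income exceeds $234,700 by $76,500, which is 20 full-or-partial $4,000 increments; reduction = 20 × $140 = $2,800, leaving $7,140.
Total: $0 + $7,140 = $7,140.

$7,140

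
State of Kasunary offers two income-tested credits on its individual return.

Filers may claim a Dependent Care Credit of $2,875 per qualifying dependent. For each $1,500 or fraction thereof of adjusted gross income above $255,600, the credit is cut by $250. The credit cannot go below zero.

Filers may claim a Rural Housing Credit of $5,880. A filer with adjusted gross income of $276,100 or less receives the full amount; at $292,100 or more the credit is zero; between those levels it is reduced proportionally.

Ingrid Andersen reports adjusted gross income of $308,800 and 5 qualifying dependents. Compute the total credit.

Dependent Care Credit: base = 5 × $2,875 = $14,375. income exceeds $255,600 by $53,200, which is 36 full-or-partial $1,500 increments; reduction = 36 × $250 = $9,000, leaving $5,375.
Rural Housing Credit: $308,800 is at or above $292,100, so the credit is $0.
Total: $5,375 + $0 = $5,375.

$5,375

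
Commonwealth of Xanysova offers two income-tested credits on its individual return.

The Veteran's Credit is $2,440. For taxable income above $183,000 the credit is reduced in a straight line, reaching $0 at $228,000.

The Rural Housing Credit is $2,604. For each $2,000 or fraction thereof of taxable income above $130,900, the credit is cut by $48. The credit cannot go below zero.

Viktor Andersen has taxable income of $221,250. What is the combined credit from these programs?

$762

Veteran's Credit: $221,250 is $38,250 into a $45,000 phase-out range, leaving 6,750/45,000 of the credit: $2,440 × 6,750/45,000 = $366.
Rural Housing Credit: income exceeds $130,900 by $90,350, which is 46 full-or-partial $2,000 increments; reduction = 46 × $48 = $2,208, leaving $396.
Total: $366 + $396 = $762.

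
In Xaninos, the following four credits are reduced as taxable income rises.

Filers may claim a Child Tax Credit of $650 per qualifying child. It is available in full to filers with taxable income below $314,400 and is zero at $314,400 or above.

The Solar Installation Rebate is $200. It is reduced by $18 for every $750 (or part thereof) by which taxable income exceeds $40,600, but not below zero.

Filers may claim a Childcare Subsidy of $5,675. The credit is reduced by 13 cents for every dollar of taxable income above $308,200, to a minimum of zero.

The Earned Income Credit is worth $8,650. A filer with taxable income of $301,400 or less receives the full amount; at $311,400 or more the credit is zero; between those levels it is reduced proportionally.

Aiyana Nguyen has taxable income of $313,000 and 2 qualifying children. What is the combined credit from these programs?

$6,351

Child Tax Credit: base = 2 × $650 = $1,300. $313,000 is below the $314,400 cutoff, so the full $1,300 applies.
Solar Installation Rebate: income exceeds $40,600 by $272,400 → 364 increments × $18 = $6,552 ≥ base, so the credit is $0.
Childcare Subsidy: 13% of the $4,800 excess over $308,200 is $624; credit = $5,675 − $624 = $5,051.
Earned Income Credit: $313,000 is at or above $311,400, so the credit is $0.
Total: $1,300 + $0 + $5,051 + $0 = $6,351.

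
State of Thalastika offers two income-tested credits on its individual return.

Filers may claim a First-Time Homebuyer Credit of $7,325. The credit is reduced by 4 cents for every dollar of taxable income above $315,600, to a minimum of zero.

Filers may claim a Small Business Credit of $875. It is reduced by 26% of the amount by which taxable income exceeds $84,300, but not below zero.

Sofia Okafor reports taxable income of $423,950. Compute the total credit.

$2,991

First-Time Homebuyer Credit: 4% of the $108,350 excess over $315,600 is $4,334; credit = $7,325 − $4,334 = $2,991.
Small Business Credit: 26% of the $339,650 excess over $84,300 is $88,309 ≥ base, so the credit is $0.
Total: $2,991 + $0 = $2,991.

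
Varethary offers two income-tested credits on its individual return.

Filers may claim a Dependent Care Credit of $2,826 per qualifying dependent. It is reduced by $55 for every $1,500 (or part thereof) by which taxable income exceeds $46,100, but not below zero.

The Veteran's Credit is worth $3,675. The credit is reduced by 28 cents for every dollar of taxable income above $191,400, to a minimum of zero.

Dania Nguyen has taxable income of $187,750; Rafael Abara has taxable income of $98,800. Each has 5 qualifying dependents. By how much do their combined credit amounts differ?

Dania ($187,750): Dependent Care Credit: base = 5 × $2,826 = $14,130. income exceeds $46,100 by $141,650, which is 95 full-or-partial $1,500 increments; reduction = 95 × $55 = $5,225, leaving $8,905. Veteran's Credit: $187,750 is at or below the $191,400 threshold, so the full $3,675 applies. total $8,905 + $3,675 = $12,580
Rafael ($98,800): Dependent Care Credit: base = 5 × $2,826 = $14,130. income exceeds $46,100 by $52,700, which is 36 full-or-partial $1,500 increments; reduction = 36 × $55 = $1,980, leaving $12,150. Veteran's Credit: $98,800 is at or below the $191,400 threshold, so the full $3,675 applies. total $12,150 + $3,675 = $15,825
Difference: |$12,580 − $15,825| = $3,245.

$3,245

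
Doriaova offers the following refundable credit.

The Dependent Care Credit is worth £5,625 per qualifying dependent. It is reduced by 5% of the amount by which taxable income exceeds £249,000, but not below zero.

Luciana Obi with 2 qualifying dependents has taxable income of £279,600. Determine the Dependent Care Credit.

£9,720

Dependent Care Credit: base = 2 × £5,625 = £11,250. 5% of the £30,600 excess over £249,000 is £1,530; credit = £11,250 − £1,530 = £9,720.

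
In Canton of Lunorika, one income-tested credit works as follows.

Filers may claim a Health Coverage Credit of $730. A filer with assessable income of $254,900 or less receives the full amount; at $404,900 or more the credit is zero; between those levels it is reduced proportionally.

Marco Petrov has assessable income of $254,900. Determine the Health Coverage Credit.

$730

Health Coverage Credit: $254,900 is at or below the $254,900 threshold, so the full $730 applies.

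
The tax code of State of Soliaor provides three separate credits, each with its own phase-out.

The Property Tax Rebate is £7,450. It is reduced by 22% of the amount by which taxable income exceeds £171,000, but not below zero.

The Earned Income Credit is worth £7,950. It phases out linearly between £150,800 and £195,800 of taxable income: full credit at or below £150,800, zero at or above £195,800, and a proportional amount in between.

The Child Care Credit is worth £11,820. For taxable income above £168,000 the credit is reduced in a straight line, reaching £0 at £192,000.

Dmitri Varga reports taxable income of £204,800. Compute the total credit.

Property Tax Rebate: 22% of the £33,800 excess over £171,000 is £7,436; credit = £7,450 − £7,436 = £14.
Earned Income Credit: £204,800 is at or above £195,800, so the credit is £0.
Child Care Credit: £204,800 is at or above £192,000, so the credit is £0.
Total: £14 + £0 + £0 = £14.

£14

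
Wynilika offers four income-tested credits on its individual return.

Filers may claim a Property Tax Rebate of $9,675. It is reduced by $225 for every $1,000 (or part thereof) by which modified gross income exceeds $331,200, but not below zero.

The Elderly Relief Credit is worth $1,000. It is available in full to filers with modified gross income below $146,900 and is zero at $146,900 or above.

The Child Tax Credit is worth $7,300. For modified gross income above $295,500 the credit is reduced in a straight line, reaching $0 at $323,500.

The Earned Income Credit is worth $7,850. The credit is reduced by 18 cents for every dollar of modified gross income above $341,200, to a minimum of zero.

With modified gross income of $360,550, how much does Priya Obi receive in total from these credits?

$7,292

Property Tax Rebate: income exceeds $331,200 by $29,350, which is 30 full-or-partial $1,000 increments; reduction = 30 × $225 = $6,750, leaving $2,925.
Elderly Relief Credit: $360,550 meets or exceeds the $146,900 cutoff, so the credit is $0.
Child Tax Credit: $360,550 is at or above $323,500, so the credit is $0.
Earned Income Credit: 18% of the $19,350 excess over $341,200 is $3,483; credit = $7,850 − $3,483 = $4,367.
Total: $2,925 + $0 + $0 + $4,367 = $7,292.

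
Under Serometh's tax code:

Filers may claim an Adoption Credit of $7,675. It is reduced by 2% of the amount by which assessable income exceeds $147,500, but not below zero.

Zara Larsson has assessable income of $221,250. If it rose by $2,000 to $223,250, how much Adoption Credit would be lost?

$40

At $221,250 — 2% of the $73,750 excess over $147,500 is $1,475; credit = $7,675 − $1,475 = $6,200.
At $223,250 — 2% of the $75,750 excess over $147,500 is $1,515; credit = $7,675 − $1,515 = $6,160.
Lost: $6,200 − $6,160 = $40.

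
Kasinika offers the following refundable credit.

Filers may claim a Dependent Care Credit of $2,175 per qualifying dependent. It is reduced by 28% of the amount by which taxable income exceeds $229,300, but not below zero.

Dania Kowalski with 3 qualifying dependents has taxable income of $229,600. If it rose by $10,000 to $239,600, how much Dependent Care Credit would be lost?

At $229,600 — base = 3 × $2,175 = $6,525. 28% of the $300 excess over $229,300 is $84; credit = $6,525 − $84 = $6,441.
At $239,600 — base = 3 × $2,175 = $6,525. 28% of the $10,300 excess over $229,300 is $2,884; credit = $6,525 − $2,884 = $3,641.
Lost: $6,441 − $3,641 = $2,800.

$2,800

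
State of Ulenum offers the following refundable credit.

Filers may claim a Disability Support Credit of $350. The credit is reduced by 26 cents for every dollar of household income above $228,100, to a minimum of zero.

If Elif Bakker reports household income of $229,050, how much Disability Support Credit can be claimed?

$103

Disability Support Credit: 26% of the $950 excess over $228,100 is $247; credit = $350 − $247 = $103.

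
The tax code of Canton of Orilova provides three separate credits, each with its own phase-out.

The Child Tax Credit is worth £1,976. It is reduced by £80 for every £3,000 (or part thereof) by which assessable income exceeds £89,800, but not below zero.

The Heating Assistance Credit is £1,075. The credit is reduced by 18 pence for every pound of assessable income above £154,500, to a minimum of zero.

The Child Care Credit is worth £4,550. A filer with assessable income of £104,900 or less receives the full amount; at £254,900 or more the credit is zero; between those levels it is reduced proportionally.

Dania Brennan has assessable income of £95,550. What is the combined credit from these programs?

Child Tax Credit: income exceeds £89,800 by £5,750, which is 2 full-or-partial £3,000 increments; reduction = 2 × £80 = £160, leaving £1,816.
Heating Assistance Credit: £95,550 is at or below the £154,500 threshold, so the full £1,075 applies.
Child Care Credit: £95,550 is at or below the £104,900 threshold, so the full £4,550 applies.
Total: £1,816 + £1,075 + £4,550 = £7,441.

£7,441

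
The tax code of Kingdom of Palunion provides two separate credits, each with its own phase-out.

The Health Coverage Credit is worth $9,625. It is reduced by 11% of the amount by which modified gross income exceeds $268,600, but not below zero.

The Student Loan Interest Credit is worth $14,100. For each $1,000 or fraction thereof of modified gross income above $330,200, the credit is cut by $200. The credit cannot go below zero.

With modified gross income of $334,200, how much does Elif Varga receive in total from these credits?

$15,709

Health Coverage Credit: 11% of the $65,600 excess over $268,600 is $7,216; credit = $9,625 − $7,216 = $2,409.
Student Loan Interest Credit: income exceeds $330,200 by $4,000, which is 4 full-or-partial $1,000 increments; reduction = 4 × $200 = $800, leaving $13,300.
Total: $2,409 + $13,300 = $15,709.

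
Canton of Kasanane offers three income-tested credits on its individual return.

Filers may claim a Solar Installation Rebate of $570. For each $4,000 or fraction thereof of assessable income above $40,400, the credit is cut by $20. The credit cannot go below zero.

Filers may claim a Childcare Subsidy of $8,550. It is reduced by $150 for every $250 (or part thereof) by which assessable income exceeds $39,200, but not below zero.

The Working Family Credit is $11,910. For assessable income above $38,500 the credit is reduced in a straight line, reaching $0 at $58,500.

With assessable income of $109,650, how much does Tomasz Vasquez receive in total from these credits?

Solar Installation Rebate: income exceeds $40,400 by $69,250, which is 18 full-or-partial $4,000 increments; reduction = 18 × $20 = $360, leaving $210.
Childcare Subsidy: income exceeds $39,200 by $70,450 → 282 increments × $150 = $42,300 ≥ base, so the credit is $0.
Working Family Credit: $109,650 is at or above $58,500, so the credit is $0.
Total: $210 + $0 + $0 = $210.

$210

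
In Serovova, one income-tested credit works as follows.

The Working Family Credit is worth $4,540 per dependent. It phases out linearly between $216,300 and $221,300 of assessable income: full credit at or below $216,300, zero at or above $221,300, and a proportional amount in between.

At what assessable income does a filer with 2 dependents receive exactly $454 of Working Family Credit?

$221,050

Full credit = 2 × $4,540 = $9,080.
$454 is 454/9,080 of the full $9,080, so 8,626/9,080 of the $5,000 range has been used: income = $216,300 + $5,000 × 8,626/9,080 = $221,050.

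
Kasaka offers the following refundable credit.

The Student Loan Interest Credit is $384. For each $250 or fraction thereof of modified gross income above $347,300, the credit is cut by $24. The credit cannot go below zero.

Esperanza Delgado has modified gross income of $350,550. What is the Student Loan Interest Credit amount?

Student Loan Interest Credit: income exceeds $347,300 by $3,250, which is 13 full-or-partial $250 increments; reduction = 13 × $24 = $312, leaving $72.

$72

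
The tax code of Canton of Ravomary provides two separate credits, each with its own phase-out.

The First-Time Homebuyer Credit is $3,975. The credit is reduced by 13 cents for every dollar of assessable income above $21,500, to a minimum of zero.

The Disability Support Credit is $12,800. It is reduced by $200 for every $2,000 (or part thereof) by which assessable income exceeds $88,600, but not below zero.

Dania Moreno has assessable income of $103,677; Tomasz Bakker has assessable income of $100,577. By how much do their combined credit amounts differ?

Dania ($103,677): First-Time Homebuyer Credit: 13% of the $82,177 excess over $21,500 is $10,683.01 ≥ base, so the credit is $0. Disability Support Credit: income exceeds $88,600 by $15,077, which is 8 full-or-partial $2,000 increments; reduction = 8 × $200 = $1,600, leaving $11,200. total $0 + $11,200 = $11,200
Tomasz ($100,577): First-Time Homebuyer Credit: 13% of the $79,077 excess over $21,500 is $10,280.01 ≥ base, so the credit is $0. Disability Support Credit: income exceeds $88,600 by $11,977, which is 6 full-or-partial $2,000 increments; reduction = 6 × $200 = $1,200, leaving $11,600. total $0 + $11,600 = $11,600
Difference: |$11,200 − $11,600| = $400.

$400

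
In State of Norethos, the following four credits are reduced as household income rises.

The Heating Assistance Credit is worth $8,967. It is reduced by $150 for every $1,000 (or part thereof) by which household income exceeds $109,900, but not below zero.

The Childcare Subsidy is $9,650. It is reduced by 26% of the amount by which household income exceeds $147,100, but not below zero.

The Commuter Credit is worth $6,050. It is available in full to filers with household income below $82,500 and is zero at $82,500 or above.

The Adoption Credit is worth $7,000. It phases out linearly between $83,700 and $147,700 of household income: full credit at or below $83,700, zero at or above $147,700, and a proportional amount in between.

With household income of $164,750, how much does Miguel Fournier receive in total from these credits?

$5,778

Heating Assistance Credit: income exceeds $109,900 by $54,850, which is 55 full-or-partial $1,000 increments; reduction = 55 × $150 = $8,250, leaving $717.
Childcare Subsidy: 26% of the $17,650 excess over $147,100 is $4,589; credit = $9,650 − $4,589 = $5,061.
Commuter Credit: $164,750 meets or exceeds the $82,500 cutoff, so the credit is $0.
Adoption Credit: $164,750 is at or above $147,700, so the credit is $0.
Total: $717 + $5,061 + $0 + $0 = $5,778.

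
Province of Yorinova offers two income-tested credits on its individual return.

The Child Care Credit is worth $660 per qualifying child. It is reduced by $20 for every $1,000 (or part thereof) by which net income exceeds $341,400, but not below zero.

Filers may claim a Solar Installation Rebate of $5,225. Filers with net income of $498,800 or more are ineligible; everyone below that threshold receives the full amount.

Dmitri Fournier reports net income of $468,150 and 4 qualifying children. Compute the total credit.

Child Care Credit: base = 4 × $660 = $2,640. income exceeds $341,400 by $126,750, which is 127 full-or-partial $1,000 increments; reduction = 127 × $20 = $2,540, leaving $100.
Solar Installation Rebate: $468,150 is below the $498,800 cutoff, so the full $5,225 applies.
Total: $100 + $5,225 = $5,325.

$5,325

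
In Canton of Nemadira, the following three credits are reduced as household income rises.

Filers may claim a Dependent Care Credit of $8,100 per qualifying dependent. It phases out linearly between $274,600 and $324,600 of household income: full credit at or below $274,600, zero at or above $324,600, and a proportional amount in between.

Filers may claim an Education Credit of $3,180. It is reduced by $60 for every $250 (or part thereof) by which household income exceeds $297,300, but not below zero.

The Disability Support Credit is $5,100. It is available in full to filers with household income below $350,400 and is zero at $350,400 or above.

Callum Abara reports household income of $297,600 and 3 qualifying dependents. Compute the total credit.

Dependent Care Credit: base = 3 × $8,100 = $24,300. $297,600 is $23,000 into a $50,000 phase-out range, leaving 27,000/50,000 of the credit: $24,300 × 27,000/50,000 = $13,122.
Education Credit: income exceeds $297,300 by $300, which is 2 full-or-partial $250 increments; reduction = 2 × $60 = $120, leaving $3,060.
Disability Support Credit: $297,600 is below the $350,400 cutoff, so the full $5,100 applies.
Total: $13,122 + $3,060 + $5,100 = $21,282.

$21,282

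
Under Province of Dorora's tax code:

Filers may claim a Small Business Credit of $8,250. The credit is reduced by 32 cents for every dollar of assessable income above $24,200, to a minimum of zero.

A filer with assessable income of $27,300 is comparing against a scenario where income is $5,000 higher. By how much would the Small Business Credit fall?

$1,600

At $27,300 — 32% of the $3,100 excess over $24,200 is $992; credit = $8,250 − $992 = $7,258.
At $32,300 — 32% of the $8,100 excess over $24,200 is $2,592; credit = $8,250 − $2,592 = $5,658.
Lost: $7,258 − $5,658 = $1,600.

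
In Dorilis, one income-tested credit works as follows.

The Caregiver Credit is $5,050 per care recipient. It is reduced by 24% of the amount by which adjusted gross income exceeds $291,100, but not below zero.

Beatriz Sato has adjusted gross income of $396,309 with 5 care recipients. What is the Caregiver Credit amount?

Caregiver Credit: base = 5 × $5,050 = $25,250. 24% of the $105,209 excess over $291,100 is $25,250.16 ≥ base, so the credit is $0.

$0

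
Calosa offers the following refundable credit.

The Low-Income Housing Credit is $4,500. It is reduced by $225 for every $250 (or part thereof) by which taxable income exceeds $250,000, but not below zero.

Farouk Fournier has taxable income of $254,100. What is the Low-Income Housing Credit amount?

Low-Income Housing Credit: income exceeds $250,000 by $4,100, which is 17 full-or-partial $250 increments; reduction = 17 × $225 = $3,825, leaving $675.

$675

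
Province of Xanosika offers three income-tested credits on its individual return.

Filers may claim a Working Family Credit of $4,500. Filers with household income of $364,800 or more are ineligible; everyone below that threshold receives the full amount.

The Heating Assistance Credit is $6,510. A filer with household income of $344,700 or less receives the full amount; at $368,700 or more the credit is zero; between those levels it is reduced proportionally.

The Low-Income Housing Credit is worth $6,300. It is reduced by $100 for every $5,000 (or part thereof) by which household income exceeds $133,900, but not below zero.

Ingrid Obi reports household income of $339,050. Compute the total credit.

Working Family Credit: $339,050 is below the $364,800 cutoff, so the full $4,500 applies.
Heating Assistance Credit: $339,050 is at or below the $344,700 threshold, so the full $6,510 applies.
Low-Income Housing Credit: income exceeds $133,900 by $205,150, which is 42 full-or-partial $5,000 increments; reduction = 42 × $100 = $4,200, leaving $2,100.
Total: $4,500 + $6,510 + $2,100 = $13,110.

$13,110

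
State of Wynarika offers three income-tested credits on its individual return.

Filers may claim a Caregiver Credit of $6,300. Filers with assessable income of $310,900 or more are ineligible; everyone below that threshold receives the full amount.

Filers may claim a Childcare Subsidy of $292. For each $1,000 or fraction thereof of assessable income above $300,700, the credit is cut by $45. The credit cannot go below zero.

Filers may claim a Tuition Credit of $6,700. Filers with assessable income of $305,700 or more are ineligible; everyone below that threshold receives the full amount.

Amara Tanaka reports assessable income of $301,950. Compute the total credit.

Caregiver Credit: $301,950 is below the $310,900 cutoff, so the full $6,300 applies.
Childcare Subsidy: income exceeds $300,700 by $1,250, which is 2 full-or-partial $1,000 increments; reduction = 2 × $45 = $90, leaving $202.
Tuition Credit: $301,950 is below the $305,700 cutoff, so the full $6,700 applies.
Total: $6,300 + $202 + $6,700 = $13,202.

$13,202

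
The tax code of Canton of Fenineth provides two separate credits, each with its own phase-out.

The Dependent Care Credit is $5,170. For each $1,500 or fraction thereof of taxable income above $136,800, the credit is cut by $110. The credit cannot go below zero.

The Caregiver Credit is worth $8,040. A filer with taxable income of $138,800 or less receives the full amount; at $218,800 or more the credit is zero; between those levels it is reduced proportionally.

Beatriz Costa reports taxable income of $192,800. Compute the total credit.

$3,603

Dependent Care Credit: income exceeds $136,800 by $56,000, which is 38 full-or-partial $1,500 increments; reduction = 38 × $110 = $4,180, leaving $990.
Caregiver Credit: $192,800 is $54,000 into a $80,000 phase-out range, leaving 26,000/80,000 of the credit: $8,040 × 26,000/80,000 = $2,613.
Total: $990 + $2,613 = $3,603.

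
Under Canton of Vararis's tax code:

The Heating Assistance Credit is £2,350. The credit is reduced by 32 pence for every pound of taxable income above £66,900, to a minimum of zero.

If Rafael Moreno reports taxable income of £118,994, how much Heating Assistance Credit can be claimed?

£0

Heating Assistance Credit: 32% of the £52,094 excess over £66,900 is £16,670.08 ≥ base, so the credit is £0.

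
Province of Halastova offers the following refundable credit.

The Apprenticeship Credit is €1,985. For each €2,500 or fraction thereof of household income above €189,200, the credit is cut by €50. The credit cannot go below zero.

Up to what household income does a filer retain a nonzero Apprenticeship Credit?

€286,700

After 39 increments the reduction is 39 × €50 = €1,950, leaving €35; one more increment wipes it out. Increment 39 ends at excess 39 × €2,500 = €97,500, so the highest qualifying income is €189,200 + €97,500 = €286,700.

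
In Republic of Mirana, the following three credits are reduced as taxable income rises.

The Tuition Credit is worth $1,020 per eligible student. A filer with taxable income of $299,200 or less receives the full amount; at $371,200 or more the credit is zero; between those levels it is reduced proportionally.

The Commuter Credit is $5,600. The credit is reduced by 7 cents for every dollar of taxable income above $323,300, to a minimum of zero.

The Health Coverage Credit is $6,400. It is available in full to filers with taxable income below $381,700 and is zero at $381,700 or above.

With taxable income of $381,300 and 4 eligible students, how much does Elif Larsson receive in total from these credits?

$7,940

Tuition Credit: base = 4 × $1,020 = $4,080. $381,300 is at or above $371,200, so the credit is $0.
Commuter Credit: 7% of the $58,000 excess over $323,300 is $4,060; credit = $5,600 − $4,060 = $1,540.
Health Coverage Credit: $381,300 is below the $381,700 cutoff, so the full $6,400 applies.
Total: $0 + $1,540 + $6,400 = $7,940.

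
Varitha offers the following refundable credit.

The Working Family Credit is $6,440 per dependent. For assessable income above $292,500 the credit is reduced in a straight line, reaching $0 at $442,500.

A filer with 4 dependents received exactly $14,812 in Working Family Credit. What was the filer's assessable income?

Full credit = 4 × $6,440 = $25,760.
$14,812 is 14,812/25,760 of the full $25,760, so 10,948/25,760 of the $150,000 range has been used: income = $292,500 + $150,000 × 10,948/25,760 = $356,250.

$356,250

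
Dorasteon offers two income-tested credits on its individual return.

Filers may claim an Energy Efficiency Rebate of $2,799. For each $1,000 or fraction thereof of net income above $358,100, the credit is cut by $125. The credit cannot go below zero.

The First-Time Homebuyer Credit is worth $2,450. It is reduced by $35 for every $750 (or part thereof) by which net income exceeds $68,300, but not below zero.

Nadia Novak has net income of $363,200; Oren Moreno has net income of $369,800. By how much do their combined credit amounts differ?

$750

Nadia ($363,200): Energy Efficiency Rebate: income exceeds $358,100 by $5,100, which is 6 full-or-partial $1,000 increments; reduction = 6 × $125 = $750, leaving $2,049. First-Time Homebuyer Credit: income exceeds $68,300 by $294,900 → 394 increments × $35 = $13,790 ≥ base, so the credit is $0. total $2,049 + $0 = $2,049
Oren ($369,800): Energy Efficiency Rebate: income exceeds $358,100 by $11,700, which is 12 full-or-partial $1,000 increments; reduction = 12 × $125 = $1,500, leaving $1,299. First-Time Homebuyer Credit: income exceeds $68,300 by $301,500 → 402 increments × $35 = $14,070 ≥ base, so the credit is $0. total $1,299 + $0 = $1,299
Difference: |$2,049 − $1,299| = $750.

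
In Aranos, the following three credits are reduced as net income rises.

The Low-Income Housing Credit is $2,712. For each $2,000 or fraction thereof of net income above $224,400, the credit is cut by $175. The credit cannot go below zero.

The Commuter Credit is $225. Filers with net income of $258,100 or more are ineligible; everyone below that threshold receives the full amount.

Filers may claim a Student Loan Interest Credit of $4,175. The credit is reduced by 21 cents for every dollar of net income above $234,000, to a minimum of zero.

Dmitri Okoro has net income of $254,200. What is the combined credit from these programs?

Low-Income Housing Credit: income exceeds $224,400 by $29,800, which is 15 full-or-partial $2,000 increments; reduction = 15 × $175 = $2,625, leaving $87.
Commuter Credit: $254,200 is below the $258,100 cutoff, so the full $225 applies.
Student Loan Interest Credit: 21% of the $20,200 excess over $234,000 is $4,242 ≥ base, so the credit is $0.
Total: $87 + $225 + $0 = $312.

$312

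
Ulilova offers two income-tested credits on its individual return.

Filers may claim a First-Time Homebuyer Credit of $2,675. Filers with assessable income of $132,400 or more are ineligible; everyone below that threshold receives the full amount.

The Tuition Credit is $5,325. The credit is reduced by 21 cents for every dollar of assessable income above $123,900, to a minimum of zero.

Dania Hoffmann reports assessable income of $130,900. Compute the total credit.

First-Time Homebuyer Credit: $130,900 is below the $132,400 cutoff, so the full $2,675 applies.
Tuition Credit: 21% of the $7,000 excess over $123,900 is $1,470; credit = $5,325 − $1,470 = $3,855.
Total: $2,675 + $3,855 = $6,530.

$6,530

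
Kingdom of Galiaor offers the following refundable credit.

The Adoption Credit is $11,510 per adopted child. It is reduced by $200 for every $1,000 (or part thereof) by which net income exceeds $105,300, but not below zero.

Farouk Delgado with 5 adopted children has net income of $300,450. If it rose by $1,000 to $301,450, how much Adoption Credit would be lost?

$200

At $300,450 — base = 5 × $11,510 = $57,550. income exceeds $105,300 by $195,150, which is 196 full-or-partial $1,000 increments; reduction = 196 × $200 = $39,200, leaving $18,350.
At $301,450 — base = 5 × $11,510 = $57,550. income exceeds $105,300 by $196,150, which is 197 full-or-partial $1,000 increments; reduction = 197 × $200 = $39,400, leaving $18,150.
Lost: $18,350 − $18,150 = $200.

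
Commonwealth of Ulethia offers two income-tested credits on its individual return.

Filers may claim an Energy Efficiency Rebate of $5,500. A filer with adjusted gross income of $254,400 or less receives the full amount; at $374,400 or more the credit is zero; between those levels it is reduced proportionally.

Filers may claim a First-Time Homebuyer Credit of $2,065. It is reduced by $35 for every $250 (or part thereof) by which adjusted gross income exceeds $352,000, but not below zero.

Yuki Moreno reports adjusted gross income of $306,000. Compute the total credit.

Energy Efficiency Rebate: $306,000 is $51,600 into a $120,000 phase-out range, leaving 68,400/120,000 of the credit: $5,500 × 68,400/120,000 = $3,135.
First-Time Homebuyer Credit: $306,000 is at or below the $352,000 threshold, so the full $2,065 applies.
Total: $3,135 + $2,065 = $5,200.

$5,200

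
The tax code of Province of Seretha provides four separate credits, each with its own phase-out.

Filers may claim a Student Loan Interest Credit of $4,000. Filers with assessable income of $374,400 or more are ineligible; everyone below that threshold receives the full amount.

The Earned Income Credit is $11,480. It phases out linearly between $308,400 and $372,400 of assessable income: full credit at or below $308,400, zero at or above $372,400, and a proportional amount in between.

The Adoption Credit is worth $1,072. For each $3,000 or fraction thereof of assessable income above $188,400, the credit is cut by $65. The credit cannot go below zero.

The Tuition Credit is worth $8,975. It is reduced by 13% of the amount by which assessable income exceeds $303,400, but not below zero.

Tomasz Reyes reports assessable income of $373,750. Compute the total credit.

Student Loan Interest Credit: $373,750 is below the $374,400 cutoff, so the full $4,000 applies.
Earned Income Credit: $373,750 is at or above $372,400, so the credit is $0.
Adoption Credit: income exceeds $188,400 by $185,350 → 62 increments × $65 = $4,030 ≥ base, so the credit is $0.
Tuition Credit: 13% of the $70,350 excess over $303,400 is $9,145.50 ≥ base, so the credit is $0.
Total: $4,000 + $0 + $0 + $0 = $4,000.

$4,000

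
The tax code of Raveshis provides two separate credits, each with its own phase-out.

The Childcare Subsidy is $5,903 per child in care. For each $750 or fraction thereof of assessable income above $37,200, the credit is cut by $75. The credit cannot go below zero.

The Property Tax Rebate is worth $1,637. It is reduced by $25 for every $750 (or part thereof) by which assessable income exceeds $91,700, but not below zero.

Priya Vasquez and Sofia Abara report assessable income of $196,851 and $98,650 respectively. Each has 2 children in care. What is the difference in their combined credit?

Priya ($196,851): Childcare Subsidy: base = 2 × $5,903 = $11,806. income exceeds $37,200 by $159,651 → 213 increments × $75 = $15,975 ≥ base, so the credit is $0. Property Tax Rebate: income exceeds $91,700 by $105,151 → 141 increments × $25 = $3,525 ≥ base, so the credit is $0. total $0 + $0 = $0
Sofia ($98,650): Childcare Subsidy: base = 2 × $5,903 = $11,806. income exceeds $37,200 by $61,450, which is 82 full-or-partial $750 increments; reduction = 82 × $75 = $6,150, leaving $5,656. Property Tax Rebate: income exceeds $91,700 by $6,950, which is 10 full-or-partial $750 increments; reduction = 10 × $25 = $250, leaving $1,387. total $5,656 + $1,387 = $7,043
Difference: |$0 − $7,043| = $7,043.

$7,043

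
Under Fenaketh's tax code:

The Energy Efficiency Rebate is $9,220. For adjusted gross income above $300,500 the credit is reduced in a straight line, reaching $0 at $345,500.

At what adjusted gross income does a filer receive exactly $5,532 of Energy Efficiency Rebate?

$318,500

$5,532 is 5,532/9,220 of the full $9,220, so 3,688/9,220 of the $45,000 range has been used: income = $300,500 + $45,000 × 3,688/9,220 = $318,500.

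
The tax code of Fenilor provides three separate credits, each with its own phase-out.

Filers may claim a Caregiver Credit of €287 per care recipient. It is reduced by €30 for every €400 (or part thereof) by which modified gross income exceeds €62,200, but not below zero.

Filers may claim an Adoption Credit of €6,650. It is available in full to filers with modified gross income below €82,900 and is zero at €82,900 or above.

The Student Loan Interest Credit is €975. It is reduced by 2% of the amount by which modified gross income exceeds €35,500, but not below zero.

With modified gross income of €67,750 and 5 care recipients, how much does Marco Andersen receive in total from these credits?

€7,995

Caregiver Credit: base = 5 × €287 = €1,435. income exceeds €62,200 by €5,550, which is 14 full-or-partial €400 increments; reduction = 14 × €30 = €420, leaving €1,015.
Adoption Credit: €67,750 is below the €82,900 cutoff, so the full €6,650 applies.
Student Loan Interest Credit: 2% of the €32,250 excess over €35,500 is €645; credit = €975 − €645 = €330.
Total: €1,015 + €6,650 + €330 = €7,995.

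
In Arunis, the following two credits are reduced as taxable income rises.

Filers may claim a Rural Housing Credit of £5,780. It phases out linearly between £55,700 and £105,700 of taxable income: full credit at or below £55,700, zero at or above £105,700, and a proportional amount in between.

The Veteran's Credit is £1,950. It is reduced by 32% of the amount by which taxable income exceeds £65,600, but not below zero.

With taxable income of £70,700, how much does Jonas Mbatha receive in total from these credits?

Rural Housing Credit: £70,700 is £15,000 into a £50,000 phase-out range, leaving 35,000/50,000 of the credit: £5,780 × 35,000/50,000 = £4,046.
Veteran's Credit: 32% of the £5,100 excess over £65,600 is £1,632; credit = £1,950 − £1,632 = £318.
Total: £4,046 + £318 = £4,364.

£4,364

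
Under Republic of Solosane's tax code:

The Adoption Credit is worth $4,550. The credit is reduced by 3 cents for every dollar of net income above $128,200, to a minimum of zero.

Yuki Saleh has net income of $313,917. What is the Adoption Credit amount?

Adoption Credit: 3% of the $185,717 excess over $128,200 is $5,571.51 ≥ base, so the credit is $0.

$0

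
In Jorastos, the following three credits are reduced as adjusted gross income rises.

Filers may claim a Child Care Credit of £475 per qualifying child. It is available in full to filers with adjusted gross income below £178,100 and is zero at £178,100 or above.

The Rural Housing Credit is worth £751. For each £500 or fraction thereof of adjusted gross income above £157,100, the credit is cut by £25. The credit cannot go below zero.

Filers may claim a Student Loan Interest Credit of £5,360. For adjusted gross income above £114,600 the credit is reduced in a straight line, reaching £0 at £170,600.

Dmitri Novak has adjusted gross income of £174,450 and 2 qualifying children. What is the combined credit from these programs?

£950

Child Care Credit: base = 2 × £475 = £950. £174,450 is below the £178,100 cutoff, so the full £950 applies.
Rural Housing Credit: income exceeds £157,100 by £17,350 → 35 increments × £25 = £875 ≥ base, so the credit is £0.
Student Loan Interest Credit: £174,450 is at or above £170,600, so the credit is £0.
Total: £950 + £0 + £0 = £950.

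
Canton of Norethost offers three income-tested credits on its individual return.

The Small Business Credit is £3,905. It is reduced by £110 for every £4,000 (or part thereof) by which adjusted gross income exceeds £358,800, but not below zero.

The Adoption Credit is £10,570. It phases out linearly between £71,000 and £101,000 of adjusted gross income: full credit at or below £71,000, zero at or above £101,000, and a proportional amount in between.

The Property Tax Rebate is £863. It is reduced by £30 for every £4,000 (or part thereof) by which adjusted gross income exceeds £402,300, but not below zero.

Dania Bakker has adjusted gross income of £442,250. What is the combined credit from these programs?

£2,158

Small Business Credit: income exceeds £358,800 by £83,450, which is 21 full-or-partial £4,000 increments; reduction = 21 × £110 = £2,310, leaving £1,595.
Adoption Credit: £442,250 is at or above £101,000, so the credit is £0.
Property Tax Rebate: income exceeds £402,300 by £39,950, which is 10 full-or-partial £4,000 increments; reduction = 10 × £30 = £300, leaving £563.
Total: £1,595 + £0 + £563 = £2,158.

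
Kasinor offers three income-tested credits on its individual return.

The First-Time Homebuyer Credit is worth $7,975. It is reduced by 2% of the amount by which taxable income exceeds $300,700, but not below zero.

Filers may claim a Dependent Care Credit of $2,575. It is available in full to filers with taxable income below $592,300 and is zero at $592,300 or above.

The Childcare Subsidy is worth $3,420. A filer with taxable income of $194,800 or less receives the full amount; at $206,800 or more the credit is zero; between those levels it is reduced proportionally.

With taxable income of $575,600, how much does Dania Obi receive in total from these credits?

First-Time Homebuyer Credit: 2% of the $274,900 excess over $300,700 is $5,498; credit = $7,975 − $5,498 = $2,477.
Dependent Care Credit: $575,600 is below the $592,300 cutoff, so the full $2,575 applies.
Childcare Subsidy: $575,600 is at or above $206,800, so the credit is $0.
Total: $2,477 + $2,575 + $0 = $5,052.

$5,052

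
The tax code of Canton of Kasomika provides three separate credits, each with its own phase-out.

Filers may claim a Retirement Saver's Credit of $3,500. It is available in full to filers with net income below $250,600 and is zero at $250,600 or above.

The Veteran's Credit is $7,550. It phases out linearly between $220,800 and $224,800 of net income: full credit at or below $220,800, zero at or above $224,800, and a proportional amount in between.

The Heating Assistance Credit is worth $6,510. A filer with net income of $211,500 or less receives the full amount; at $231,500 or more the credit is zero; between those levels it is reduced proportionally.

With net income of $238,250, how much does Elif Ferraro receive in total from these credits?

Retirement Saver's Credit: $238,250 is below the $250,600 cutoff, so the full $3,500 applies.
Veteran's Credit: $238,250 is at or above $224,800, so the credit is $0.
Heating Assistance Credit: $238,250 is at or above $231,500, so the credit is $0.
Total: $3,500 + $0 + $0 = $3,500.

$3,500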